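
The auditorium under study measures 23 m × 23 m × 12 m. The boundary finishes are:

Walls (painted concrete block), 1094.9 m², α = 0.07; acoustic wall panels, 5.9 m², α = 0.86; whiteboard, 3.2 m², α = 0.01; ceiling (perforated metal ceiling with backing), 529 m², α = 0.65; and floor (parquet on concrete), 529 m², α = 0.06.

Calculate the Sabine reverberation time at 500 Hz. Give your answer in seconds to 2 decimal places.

2.23 seconds

Equivalent absorption area: A = 1094.9·0.07 + 5.9·0.86 + 3.2·0.01 + 529·0.65 + 529·0.06 = 457.339 m².
V = 23·23·12 = 6348 m³.
RT60 = 0.161 · V / A = 0.161 × 6348 / 457.339 = 2.23 s.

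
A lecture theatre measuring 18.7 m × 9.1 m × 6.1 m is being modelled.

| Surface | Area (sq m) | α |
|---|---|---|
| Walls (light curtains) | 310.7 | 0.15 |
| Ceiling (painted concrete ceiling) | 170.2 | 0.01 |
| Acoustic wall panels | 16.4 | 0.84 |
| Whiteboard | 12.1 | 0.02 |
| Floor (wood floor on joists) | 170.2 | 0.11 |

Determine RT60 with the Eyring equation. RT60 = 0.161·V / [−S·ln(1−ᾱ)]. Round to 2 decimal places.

S = Σ Sᵢ = 679.6 sq m.
Σ(Sᵢαᵢ) = 310.7·0.15 + 170.2·0.01 + 16.4·0.84 + 12.1·0.02 + 170.2·0.11 = 81.047.
ᾱ = 81.047 / 679.6 = 0.1193.
Eyring denominator: −S ln(1−ᾱ) = 86.335.
V = 18.7 × 9.1 × 6.1 = 1038.037 m³.
RT60 = 0.161 × 1038.037 / 86.335 = 1.94 s.

1.94 s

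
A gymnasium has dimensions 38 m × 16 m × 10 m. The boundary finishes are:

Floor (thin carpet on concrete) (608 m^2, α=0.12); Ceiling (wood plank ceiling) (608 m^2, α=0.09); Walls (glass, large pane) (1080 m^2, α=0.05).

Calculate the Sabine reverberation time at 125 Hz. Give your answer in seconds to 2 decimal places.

5.39 sec

Equivalent absorption area: A = 608*0.12 + 608*0.09 + 1080*0.05 = 181.680 m^2.
Room volume: 6080 m³.
Sabine: RT60 = 0.161 × 6080 / 181.680 = 5.39 s.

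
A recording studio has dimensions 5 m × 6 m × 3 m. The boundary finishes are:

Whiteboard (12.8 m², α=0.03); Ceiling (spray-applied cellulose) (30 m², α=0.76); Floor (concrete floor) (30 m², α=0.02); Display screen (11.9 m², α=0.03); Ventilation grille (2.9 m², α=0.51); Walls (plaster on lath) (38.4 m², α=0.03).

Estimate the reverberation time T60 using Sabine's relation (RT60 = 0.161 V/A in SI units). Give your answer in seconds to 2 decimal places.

Total absorption A = 12.8*0.03 + 30*0.76 + 30*0.02 + 11.9*0.03 + 2.9*0.51 + 38.4*0.03
  = 0.384 + 22.800 + 0.600 + 0.357 + 1.479 + 1.152 = 26.772 m² sabins.
Volume V = 5 × 6 × 3 = 90 m³.
Sabine: RT60 = 0.161 × 90 / 26.772 = 0.54 s.

0.54 s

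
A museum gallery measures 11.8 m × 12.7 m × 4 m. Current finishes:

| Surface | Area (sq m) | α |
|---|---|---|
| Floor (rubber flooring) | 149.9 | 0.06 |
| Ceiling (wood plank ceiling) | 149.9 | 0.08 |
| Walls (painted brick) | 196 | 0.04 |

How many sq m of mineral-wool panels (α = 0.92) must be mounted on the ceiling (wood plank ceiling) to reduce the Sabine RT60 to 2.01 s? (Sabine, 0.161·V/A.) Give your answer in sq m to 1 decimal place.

Total absorption A₁ = 149.9×0.06 + 149.9×0.08 + 196×0.04
  = 8.994 + 11.992 + 7.840 = 28.826 sq m sabins.
V = 599.44 m³. Target absorption A₂ = 0.161 × 599.44 / 2.01 = 48.015 sabins.
ΔA needed = 48.015 − 28.826 = 19.189 sabins.
Each sq m of panel replacing the ceiling (wood plank ceiling) adds (0.92 − 0.08) = 0.84 sabins.
Panel area = 19.189 / 0.84 = 22.8 sq m.

22.8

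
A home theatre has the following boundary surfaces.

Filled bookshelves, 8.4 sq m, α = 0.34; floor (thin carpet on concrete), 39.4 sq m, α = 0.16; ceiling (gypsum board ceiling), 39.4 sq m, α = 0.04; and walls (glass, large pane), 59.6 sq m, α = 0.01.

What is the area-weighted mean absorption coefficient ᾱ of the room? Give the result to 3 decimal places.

S = Σ Sᵢ = 8.4 + 39.4 + 39.4 + 59.6 = 146.8 sq m.
Σ(Sᵢαᵢ) = 8.4·0.34 + 39.4·0.16 + 39.4·0.04 + 59.6·0.01 = 11.332.
ᾱ = A/S = 0.077.

0.077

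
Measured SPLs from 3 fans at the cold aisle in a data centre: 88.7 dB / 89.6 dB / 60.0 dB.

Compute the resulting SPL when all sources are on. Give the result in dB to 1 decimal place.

92.2 dB

Converting to relative power and adding: 10^(88.7/10) + 10^(89.6/10) + 10^(60.0/10) = 1.654e+09.
L_total = 10·log₁₀(1.654e+09) = 92.2 dB.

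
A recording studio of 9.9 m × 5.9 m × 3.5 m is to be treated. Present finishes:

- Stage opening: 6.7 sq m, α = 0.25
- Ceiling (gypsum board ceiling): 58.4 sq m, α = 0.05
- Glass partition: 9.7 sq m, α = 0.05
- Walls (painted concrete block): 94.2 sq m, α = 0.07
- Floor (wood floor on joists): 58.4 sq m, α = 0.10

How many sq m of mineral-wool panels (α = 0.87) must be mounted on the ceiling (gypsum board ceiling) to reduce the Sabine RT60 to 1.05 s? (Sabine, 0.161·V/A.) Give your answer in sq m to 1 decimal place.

Equivalent absorption area: A₁ = 6.7×0.25 + 58.4×0.05 + 9.7×0.05 + 94.2×0.07 + 58.4×0.10 = 17.514 sq m.
V = 204.435 m³. Target absorption A₂ = 0.161 × 204.435 / 1.05 = 31.347 sabins.
ΔA needed = 31.347 − 17.514 = 13.833 sabins.
Net gain per sq m: Δα = 0.87 − 0.05 = 0.82.
Area = ΔA/Δα = 13.833/0.82 = 16.9 sq m.

16.9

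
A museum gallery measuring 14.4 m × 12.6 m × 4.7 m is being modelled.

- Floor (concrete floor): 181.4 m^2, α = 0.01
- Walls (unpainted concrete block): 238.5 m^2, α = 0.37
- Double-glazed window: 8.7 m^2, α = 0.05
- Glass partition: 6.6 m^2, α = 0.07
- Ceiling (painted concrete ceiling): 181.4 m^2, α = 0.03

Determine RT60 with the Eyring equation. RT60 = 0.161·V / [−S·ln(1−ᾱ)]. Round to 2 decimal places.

S = Σ Sᵢ = 616.6 m^2.
Absorption A = 181.4×0.01 + 238.5×0.37 + 8.7×0.05 + 6.6×0.07 + 181.4×0.03 = 96.398 sabins.
ᾱ = 96.398 / 616.6 = 0.1563.
Eyring denominator: −S ln(1−ᾱ) = 104.796.
V = 14.4 × 12.6 × 4.7 = 852.768 m³.
T = 0.161·V/[−S·ln(1−ᾱ)] = 0.161·852.768/104.796 = 1.31 s.

1.31 sec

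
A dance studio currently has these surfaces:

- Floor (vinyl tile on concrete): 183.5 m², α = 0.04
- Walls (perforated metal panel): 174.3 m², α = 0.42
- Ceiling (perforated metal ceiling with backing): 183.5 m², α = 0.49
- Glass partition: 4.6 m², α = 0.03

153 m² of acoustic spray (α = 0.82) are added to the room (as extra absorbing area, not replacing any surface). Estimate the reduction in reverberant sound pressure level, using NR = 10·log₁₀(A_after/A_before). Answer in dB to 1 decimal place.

A_before = Σ Sᵢαᵢ = 183.5×0.04 + 174.3×0.42 + 183.5×0.49 + 4.6×0.03 = 170.599 sabins.
Added absorption = 153 × 0.82 = 125.460 sabins.
New total A_after = 296.059 sabins.
NR = 10·log₁₀(296.059/170.599) = 2.4 dB.

2.4 dB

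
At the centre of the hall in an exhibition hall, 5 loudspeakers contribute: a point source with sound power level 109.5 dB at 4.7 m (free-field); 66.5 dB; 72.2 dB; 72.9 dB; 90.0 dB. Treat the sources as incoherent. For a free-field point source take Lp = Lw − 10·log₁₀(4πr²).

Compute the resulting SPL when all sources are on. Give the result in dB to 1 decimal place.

Source at 4.7 m: Lp = 109.5 − 10·log₁₀(4π·4.7²) = 109.5 − 10·log₁₀(277.591) = 85.1 dB.
Sum in the linear (power) domain: Σ 10^(Lᵢ/10) = 10^(85.1/10) + 10^(66.5/10) + 10^(72.2/10) + 10^(72.9/10) + 10^(90.0/10) = 1.364e+09.
Combined level = 10 log₁₀(1.364e+09) = 91.3 dB.

91.3 dB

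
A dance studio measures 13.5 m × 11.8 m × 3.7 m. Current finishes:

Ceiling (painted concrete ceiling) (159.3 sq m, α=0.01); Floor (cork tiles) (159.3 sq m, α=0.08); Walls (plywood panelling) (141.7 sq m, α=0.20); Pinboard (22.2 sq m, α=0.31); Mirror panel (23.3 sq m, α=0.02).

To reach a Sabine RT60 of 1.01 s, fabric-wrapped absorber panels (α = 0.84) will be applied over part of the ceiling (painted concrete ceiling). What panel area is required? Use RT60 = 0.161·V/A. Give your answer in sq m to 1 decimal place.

52.9

Equivalent absorption area: A₁ = 159.3×0.01 + 159.3×0.08 + 141.7×0.20 + 22.2×0.31 + 23.3×0.02 = 50.025 sq m.
Required A₂ = 0.161·589.41/1.01 = 93.955 sabins.
ΔA needed = 93.955 − 50.025 = 43.930 sabins.
Each sq m of panel replacing the ceiling (painted concrete ceiling) adds (0.84 − 0.01) = 0.83 sabins.
Panel area = 43.930 / 0.83 = 52.9 sq m.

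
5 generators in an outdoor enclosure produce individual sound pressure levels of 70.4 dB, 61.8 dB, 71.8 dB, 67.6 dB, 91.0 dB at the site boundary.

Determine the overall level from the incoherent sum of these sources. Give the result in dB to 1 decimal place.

91.1 dB

Σ 10^(Lᵢ/10) = 1.292e+09.
Combined level = 10 log₁₀(1.292e+09) = 91.1 dB.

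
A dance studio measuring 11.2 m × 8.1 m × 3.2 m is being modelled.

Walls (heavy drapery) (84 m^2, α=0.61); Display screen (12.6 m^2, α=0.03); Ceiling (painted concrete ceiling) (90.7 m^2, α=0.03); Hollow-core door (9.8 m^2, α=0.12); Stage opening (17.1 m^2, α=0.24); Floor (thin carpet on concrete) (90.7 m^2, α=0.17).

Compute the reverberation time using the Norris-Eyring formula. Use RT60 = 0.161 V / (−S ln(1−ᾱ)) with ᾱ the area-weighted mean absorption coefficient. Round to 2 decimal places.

Total surface area S = 84 + 12.6 + 90.7 + 9.8 + 17.1 + 90.7 = 304.9 m^2.
Absorption A = 84·0.61 + 12.6·0.03 + 90.7·0.03 + 9.8·0.12 + 17.1·0.24 + 90.7·0.17 = 75.038 sabins.
Mean coefficient ᾱ = A/S = 0.2461.
Eyring denominator: −S ln(1−ᾱ) = 86.133.
V = 11.2 × 8.1 × 3.2 = 290.304 m³.
RT60 = 0.161 × 290.304 / 86.133 = 0.54 s.

0.54 seconds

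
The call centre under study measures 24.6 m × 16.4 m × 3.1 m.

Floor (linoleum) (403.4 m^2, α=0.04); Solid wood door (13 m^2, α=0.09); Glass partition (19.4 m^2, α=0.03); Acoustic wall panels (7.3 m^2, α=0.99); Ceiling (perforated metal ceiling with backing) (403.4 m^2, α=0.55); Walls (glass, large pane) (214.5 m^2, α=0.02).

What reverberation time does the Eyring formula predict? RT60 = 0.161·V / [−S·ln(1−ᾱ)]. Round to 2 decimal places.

0.70 s

Total surface area S = 403.4 + 13 + 19.4 + 7.3 + 403.4 + 214.5 = 1061.0 m^2.
Absorption A = 403.4·0.04 + 13·0.09 + 19.4·0.03 + 7.3·0.99 + 403.4·0.55 + 214.5·0.02 = 251.275 sabins.
ᾱ = 251.275 / 1061.0 = 0.2368.
Eyring denominator: −S ln(1−ᾱ) = 286.720.
V = 24.6 × 16.4 × 3.1 = 1250.664 m³.
RT60 = 0.161 × 1250.664 / 286.720 = 0.70 s.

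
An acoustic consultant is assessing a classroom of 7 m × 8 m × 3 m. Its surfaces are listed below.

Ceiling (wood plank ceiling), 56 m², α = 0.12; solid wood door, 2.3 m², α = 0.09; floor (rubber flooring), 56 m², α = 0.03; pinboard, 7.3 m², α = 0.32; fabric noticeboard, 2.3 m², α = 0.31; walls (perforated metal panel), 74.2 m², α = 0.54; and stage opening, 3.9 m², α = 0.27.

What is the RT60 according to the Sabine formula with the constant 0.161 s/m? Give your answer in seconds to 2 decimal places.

Summing Sᵢαᵢ: 6.720 + 0.207 + 1.680 + 2.336 + 0.713 + 40.068 + 1.053 → A = 52.777 sabins.
V = 7·8·3 = 168 m³.
RT60 = 0.161 · V / A = 0.161 × 168 / 52.777 = 0.51 s.

0.51 s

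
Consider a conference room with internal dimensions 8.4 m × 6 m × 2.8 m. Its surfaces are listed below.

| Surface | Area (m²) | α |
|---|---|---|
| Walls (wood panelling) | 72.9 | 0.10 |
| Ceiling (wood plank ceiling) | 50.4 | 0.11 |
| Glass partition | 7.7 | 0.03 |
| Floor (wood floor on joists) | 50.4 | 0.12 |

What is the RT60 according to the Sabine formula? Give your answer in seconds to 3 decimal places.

Total absorption A = 72.9·0.10 + 50.4·0.11 + 7.7·0.03 + 50.4·0.12
  = 7.290 + 5.544 + 0.231 + 6.048 = 19.113 m² sabins.
V = 8.4·6·2.8 = 141.12 m³.
RT60 = 0.161 · V / A = 0.161 × 141.12 / 19.113 = 1.189 s.

1.189 s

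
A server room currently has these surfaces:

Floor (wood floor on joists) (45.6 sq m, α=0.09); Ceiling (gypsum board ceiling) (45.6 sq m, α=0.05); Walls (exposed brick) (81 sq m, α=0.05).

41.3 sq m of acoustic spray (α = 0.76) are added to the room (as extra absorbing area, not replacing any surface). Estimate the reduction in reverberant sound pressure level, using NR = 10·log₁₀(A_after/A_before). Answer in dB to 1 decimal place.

6.0 dB

Summing Sᵢαᵢ: 4.104 + 2.280 + 4.050 → A_before = 10.434 sabins.
Added absorption = 41.3 × 0.76 = 31.388 sabins.
New total A_after = 41.822 sabins.
NR = 10·log₁₀(41.822/10.434) = 6.0 dB.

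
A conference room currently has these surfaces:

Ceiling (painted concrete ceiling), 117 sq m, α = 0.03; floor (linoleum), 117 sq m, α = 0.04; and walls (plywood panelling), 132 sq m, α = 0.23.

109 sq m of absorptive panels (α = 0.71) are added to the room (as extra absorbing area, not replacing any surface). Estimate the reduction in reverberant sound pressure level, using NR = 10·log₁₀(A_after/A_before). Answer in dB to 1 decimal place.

4.8 dB

A_before = Σ Sᵢαᵢ = 117*0.03 + 117*0.04 + 132*0.23 = 38.550 sabins.
Added absorption = 109 × 0.71 = 77.390 sabins.
A_after = 38.550 + 77.390 = 115.940 sabins.
Reduction = 10 log₁₀(A_after/A_before) = 10 log₁₀(3.0075) = 4.8 dB.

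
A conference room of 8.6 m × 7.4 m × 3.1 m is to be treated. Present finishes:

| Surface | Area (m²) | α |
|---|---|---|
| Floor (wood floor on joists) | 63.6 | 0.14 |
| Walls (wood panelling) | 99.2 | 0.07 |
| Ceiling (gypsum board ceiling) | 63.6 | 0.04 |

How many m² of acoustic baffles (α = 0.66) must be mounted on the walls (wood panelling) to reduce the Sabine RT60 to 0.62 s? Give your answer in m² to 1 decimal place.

55.7

Total absorption A₁ = 63.6×0.14 + 99.2×0.07 + 63.6×0.04
  = 8.904 + 6.944 + 2.544 = 18.392 m² sabins.
Required A₂ = 0.161·197.284/0.62 = 51.230 sabins.
ΔA needed = 51.230 − 18.392 = 32.838 sabins.
Net gain per m²: Δα = 0.66 − 0.07 = 0.59.
Panel area = 32.838 / 0.59 = 55.7 m².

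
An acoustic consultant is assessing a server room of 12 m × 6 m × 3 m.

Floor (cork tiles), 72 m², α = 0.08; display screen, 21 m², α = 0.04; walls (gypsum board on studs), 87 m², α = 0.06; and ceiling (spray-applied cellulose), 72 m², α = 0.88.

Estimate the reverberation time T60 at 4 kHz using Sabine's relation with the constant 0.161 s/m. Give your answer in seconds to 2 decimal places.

A = Σ Sᵢαᵢ = 72×0.08 + 21×0.04 + 87×0.06 + 72×0.88 = 75.180 sabins.
Volume V = 12 × 6 × 3 = 216 m³.
Sabine: RT60 = 0.161 × 216 / 75.180 = 0.46 s.

0.46 sec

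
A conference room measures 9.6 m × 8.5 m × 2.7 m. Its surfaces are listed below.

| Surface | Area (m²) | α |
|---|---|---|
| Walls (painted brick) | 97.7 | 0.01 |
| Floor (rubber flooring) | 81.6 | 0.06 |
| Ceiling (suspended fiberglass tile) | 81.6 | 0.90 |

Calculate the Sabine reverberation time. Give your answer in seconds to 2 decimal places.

Equivalent absorption area: A = 97.7·0.01 + 81.6·0.06 + 81.6·0.90 = 79.313 m².
V = 9.6·8.5·2.7 = 220.32 m³.
T = 0.161 V/A = 0.161·220.32/79.313 = 0.45 s.

0.45 s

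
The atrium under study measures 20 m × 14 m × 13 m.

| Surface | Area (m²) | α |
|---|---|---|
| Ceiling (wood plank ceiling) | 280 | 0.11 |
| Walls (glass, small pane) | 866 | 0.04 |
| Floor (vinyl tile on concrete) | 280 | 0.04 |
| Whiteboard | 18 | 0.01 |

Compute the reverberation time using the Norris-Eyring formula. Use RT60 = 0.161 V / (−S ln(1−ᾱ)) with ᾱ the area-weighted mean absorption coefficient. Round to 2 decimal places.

S = Σ Sᵢ = 1444.0 m².
Σ(Sᵢαᵢ) = 280×0.11 + 866×0.04 + 280×0.04 + 18×0.01 = 76.820.
Mean coefficient ᾱ = A/S = 0.0532.
Eyring denominator: −S ln(1−ᾱ) = 78.940.
V = 20 × 14 × 13 = 3640 m³.
T = 0.161·V/[−S·ln(1−ᾱ)] = 0.161·3640/78.940 = 7.42 s.

7.42 s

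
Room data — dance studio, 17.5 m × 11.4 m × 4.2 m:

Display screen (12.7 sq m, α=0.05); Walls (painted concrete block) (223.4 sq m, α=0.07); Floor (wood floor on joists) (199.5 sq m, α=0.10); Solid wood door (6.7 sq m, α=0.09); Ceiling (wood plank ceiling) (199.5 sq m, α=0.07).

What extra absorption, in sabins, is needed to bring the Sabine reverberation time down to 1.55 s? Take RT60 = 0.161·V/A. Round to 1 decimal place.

36.2 sabins

Summing Sᵢαᵢ: 0.635 + 15.638 + 19.950 + 0.603 + 13.965 → A₁ = 50.791 sabins.
For T = 1.55 s, need A₂ = 0.161·V/T = 0.161·837.9/1.55 = 87.033 sabins.
Additional absorption ΔA = 87.033 − 50.791 = 36.2 sabins.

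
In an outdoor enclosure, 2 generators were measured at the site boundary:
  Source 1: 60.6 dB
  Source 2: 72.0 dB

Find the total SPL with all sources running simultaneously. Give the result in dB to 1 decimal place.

72.3 dB

Converting to relative power and adding: 10^(60.6/10) + 10^(72.0/10) = 1.7e+07.
L_total = 10·log₁₀(1.7e+07) = 72.3 dB.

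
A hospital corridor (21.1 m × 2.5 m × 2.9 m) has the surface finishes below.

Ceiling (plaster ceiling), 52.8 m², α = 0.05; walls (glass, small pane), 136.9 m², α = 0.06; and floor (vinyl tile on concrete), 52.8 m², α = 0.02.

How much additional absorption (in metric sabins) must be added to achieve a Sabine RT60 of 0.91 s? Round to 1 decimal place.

A₁ = Σ Sᵢαᵢ = 52.8×0.05 + 136.9×0.06 + 52.8×0.02 = 11.910 sabins.
Target A₂ = 0.161·152.975/0.91 = 27.065 sabins (V = 152.975 m³).
ΔA = A₂ − A₁ = 27.065 − 11.910 = 15.2 sabins.

15.2 sabins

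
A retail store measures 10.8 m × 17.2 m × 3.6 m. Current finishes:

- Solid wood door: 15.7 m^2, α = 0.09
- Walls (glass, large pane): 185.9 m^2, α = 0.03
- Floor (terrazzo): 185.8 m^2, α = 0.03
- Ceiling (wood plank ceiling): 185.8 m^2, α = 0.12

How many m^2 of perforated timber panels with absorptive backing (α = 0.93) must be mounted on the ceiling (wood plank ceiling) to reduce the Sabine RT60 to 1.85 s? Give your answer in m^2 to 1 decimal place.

Total absorption A₁ = 15.7·0.09 + 185.9·0.03 + 185.8·0.03 + 185.8·0.12
  = 1.413 + 5.577 + 5.574 + 22.296 = 34.860 m^2 sabins.
V = 668.736 m³. Target absorption A₂ = 0.161 × 668.736 / 1.85 = 58.198 sabins.
ΔA needed = 58.198 − 34.860 = 23.338 sabins.
Each m^2 of panel replacing the ceiling (wood plank ceiling) adds (0.93 − 0.12) = 0.81 sabins.
Panel area = 23.338 / 0.81 = 28.8 m^2.

28.8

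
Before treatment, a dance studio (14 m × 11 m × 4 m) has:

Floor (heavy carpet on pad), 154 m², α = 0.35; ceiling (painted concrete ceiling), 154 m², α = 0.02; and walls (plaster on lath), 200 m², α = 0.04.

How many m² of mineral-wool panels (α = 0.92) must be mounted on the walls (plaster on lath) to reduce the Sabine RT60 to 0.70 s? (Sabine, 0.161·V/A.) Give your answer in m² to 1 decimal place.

87.2

Equivalent absorption area: A₁ = 154×0.35 + 154×0.02 + 200×0.04 = 64.980 m².
Required A₂ = 0.161·616/0.70 = 141.680 sabins.
ΔA needed = 141.680 − 64.980 = 76.700 sabins.
Each m² of panel replacing the walls (plaster on lath) adds (0.92 − 0.04) = 0.88 sabins.
Area = ΔA/Δα = 76.700/0.88 = 87.2 m².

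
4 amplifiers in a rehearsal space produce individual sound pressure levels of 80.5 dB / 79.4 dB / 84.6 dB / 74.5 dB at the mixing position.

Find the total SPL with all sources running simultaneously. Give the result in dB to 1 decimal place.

87.1 dB

Converting to relative power and adding: 10^(80.5/10) + 10^(79.4/10) + 10^(84.6/10) + 10^(74.5/10) = 5.159e+08.
Back to dB: 10·log₁₀ Σ = 87.1 dB.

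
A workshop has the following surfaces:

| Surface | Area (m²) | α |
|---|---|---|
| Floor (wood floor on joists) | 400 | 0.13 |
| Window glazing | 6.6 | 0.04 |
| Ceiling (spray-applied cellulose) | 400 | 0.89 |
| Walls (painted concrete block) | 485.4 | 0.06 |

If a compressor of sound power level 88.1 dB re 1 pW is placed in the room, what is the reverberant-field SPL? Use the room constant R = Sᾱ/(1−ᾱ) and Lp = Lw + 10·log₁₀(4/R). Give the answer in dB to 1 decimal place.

A = 437.388 sabins; S = 1292.0 m².
ᾱ = 437.388/1292.0 = 0.3385; R = Sᾱ/(1−ᾱ) = 437.388/(1−0.3385) = 661.206 m².
Lp = Lw + 10 log₁₀(4/R) = 88.1 -22.18 = 65.9 dB.

65.9 dB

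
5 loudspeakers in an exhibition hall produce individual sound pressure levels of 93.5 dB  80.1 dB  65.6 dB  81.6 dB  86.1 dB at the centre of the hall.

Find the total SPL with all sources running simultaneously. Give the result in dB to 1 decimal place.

Σ 10^(Lᵢ/10) = 2.897e+09.
Combined level = 10 log₁₀(2.897e+09) = 94.6 dB.

94.6 dB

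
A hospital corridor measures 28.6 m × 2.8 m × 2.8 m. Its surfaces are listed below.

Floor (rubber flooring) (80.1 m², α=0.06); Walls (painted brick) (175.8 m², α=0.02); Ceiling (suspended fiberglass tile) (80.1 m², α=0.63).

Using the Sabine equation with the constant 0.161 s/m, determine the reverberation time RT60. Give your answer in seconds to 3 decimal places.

0.614 s

Equivalent absorption area: A = 80.1×0.06 + 175.8×0.02 + 80.1×0.63 = 58.785 m².
Room volume: 224.224 m³.
T = 0.161 V/A = 0.161·224.224/58.785 = 0.614 s.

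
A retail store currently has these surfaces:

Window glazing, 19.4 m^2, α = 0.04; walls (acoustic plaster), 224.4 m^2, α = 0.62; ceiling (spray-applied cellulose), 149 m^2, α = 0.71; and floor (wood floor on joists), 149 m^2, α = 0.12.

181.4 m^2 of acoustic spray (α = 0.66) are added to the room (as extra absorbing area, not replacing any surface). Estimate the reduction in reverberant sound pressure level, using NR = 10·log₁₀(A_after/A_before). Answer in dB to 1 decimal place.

1.6 dB

A_before = Σ Sᵢαᵢ = 19.4*0.04 + 224.4*0.62 + 149*0.71 + 149*0.12 = 263.574 sabins.
Treatment contributes 181.4·0.66 = 119.724 sabins.
A_after = 263.574 + 119.724 = 383.298 sabins.
NR = 10·log₁₀(383.298/263.574) = 1.6 dB.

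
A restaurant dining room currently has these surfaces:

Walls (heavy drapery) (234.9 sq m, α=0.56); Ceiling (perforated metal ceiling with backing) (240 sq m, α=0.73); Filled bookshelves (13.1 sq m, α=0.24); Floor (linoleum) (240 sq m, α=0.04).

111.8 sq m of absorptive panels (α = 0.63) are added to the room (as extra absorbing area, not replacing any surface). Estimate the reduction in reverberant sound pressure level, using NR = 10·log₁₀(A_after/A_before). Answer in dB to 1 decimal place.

A_before = Σ Sᵢαᵢ = 234.9·0.56 + 240·0.73 + 13.1·0.24 + 240·0.04 = 319.488 sabins.
Treatment contributes 111.8·0.63 = 70.434 sabins.
New total A_after = 389.922 sabins.
Reduction = 10 log₁₀(A_after/A_before) = 10 log₁₀(1.2205) = 0.9 dB.

0.9 dB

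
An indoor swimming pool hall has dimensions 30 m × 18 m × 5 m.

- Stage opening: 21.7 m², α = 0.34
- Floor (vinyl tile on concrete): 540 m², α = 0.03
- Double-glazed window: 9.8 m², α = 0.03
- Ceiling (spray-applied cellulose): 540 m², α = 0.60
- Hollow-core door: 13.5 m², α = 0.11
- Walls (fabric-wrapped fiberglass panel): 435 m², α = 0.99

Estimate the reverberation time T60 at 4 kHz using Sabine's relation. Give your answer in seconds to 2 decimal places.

0.56 s

Equivalent absorption area: A = 21.7·0.34 + 540·0.03 + 9.8·0.03 + 540·0.60 + 13.5·0.11 + 435·0.99 = 780.007 m².
V = 30·18·5 = 2700 m³.
Sabine: RT60 = 0.161 × 2700 / 780.007 = 0.56 s.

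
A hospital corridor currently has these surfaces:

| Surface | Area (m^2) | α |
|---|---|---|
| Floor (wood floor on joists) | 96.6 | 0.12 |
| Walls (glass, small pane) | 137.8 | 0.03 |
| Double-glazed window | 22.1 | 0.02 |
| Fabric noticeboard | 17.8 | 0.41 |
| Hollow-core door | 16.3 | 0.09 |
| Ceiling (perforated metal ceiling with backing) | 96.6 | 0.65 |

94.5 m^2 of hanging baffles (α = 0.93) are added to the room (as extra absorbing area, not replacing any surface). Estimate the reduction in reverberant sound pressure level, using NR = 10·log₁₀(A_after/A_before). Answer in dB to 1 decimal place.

Equivalent absorption area: A_before = 96.6*0.12 + 137.8*0.03 + 22.1*0.02 + 17.8*0.41 + 16.3*0.09 + 96.6*0.65 = 87.723 m^2.
Treatment contributes 94.5·0.93 = 87.885 sabins.
New total A_after = 175.608 sabins.
NR = 10·log₁₀(175.608/87.723) = 3.0 dB.

3.0 dB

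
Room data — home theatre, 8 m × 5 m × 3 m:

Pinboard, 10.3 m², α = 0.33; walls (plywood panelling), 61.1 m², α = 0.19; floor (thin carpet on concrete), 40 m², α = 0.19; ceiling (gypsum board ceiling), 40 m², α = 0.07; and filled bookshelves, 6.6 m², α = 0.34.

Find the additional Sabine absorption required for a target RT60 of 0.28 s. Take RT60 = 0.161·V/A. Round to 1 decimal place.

41.3 sabins

Total absorption A₁ = 10.3×0.33 + 61.1×0.19 + 40×0.19 + 40×0.07 + 6.6×0.34
  = 3.399 + 11.609 + 7.600 + 2.800 + 2.244 = 27.652 m² sabins.
V = 120 m³. Required absorption A₂ = 0.161 × 120 / 0.28 = 69.000 sabins.
Shortfall: 69.000 − 27.652 = 41.3 sabins.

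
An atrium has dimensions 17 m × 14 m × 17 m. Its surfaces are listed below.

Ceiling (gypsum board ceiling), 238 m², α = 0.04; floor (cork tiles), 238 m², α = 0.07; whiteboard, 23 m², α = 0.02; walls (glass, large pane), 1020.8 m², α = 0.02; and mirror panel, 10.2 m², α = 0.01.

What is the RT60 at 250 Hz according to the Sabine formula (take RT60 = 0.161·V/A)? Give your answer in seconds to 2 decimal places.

13.81 seconds

A = Σ Sᵢαᵢ = 238·0.04 + 238·0.07 + 23·0.02 + 1020.8·0.02 + 10.2·0.01 = 47.158 sabins.
V = 17·14·17 = 4046 m³.
T = 0.161 V/A = 0.161·4046/47.158 = 13.81 s.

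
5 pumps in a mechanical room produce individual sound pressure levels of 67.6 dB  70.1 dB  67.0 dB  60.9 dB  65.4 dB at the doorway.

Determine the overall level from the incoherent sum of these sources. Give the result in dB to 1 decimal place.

74.1 dB

Σ 10^(Lᵢ/10) = 2.57e+07.
L_total = 10·log₁₀(2.57e+07) = 74.1 dB.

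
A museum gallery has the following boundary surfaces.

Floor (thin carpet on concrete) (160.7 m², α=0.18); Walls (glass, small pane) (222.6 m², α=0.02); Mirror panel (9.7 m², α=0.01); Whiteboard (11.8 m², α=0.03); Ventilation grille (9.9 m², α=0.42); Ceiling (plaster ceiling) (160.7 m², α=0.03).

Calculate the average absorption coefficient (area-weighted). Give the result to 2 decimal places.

0.07

Total surface area S = 575.4 m².
Weighted sum Σ Sα = 42.808.
ᾱ = 42.808 / 575.4 = 0.07.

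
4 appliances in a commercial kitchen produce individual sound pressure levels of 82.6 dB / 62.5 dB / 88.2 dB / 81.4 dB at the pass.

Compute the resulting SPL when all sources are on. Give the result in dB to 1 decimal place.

Converting to relative power and adding: 10^(82.6/10) + 10^(62.5/10) + 10^(88.2/10) + 10^(81.4/10) = 9.825e+08.
L_total = 10·log₁₀(9.825e+08) = 89.9 dB.

89.9 dB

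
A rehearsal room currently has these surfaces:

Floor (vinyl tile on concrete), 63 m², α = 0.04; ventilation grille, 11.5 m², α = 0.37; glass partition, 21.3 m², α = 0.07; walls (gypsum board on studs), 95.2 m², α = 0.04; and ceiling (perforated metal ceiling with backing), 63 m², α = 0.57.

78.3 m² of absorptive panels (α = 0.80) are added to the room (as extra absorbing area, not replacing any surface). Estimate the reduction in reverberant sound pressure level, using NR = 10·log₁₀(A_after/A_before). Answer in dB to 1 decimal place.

Total absorption A_before = 63×0.04 + 11.5×0.37 + 21.3×0.07 + 95.2×0.04 + 63×0.57
  = 2.520 + 4.255 + 1.491 + 3.808 + 35.910 = 47.984 m² sabins.
Treatment contributes 78.3·0.80 = 62.640 sabins.
A_after = 47.984 + 62.640 = 110.624 sabins.
Reduction = 10 log₁₀(A_after/A_before) = 10 log₁₀(2.3054) = 3.6 dB.

3.6 dB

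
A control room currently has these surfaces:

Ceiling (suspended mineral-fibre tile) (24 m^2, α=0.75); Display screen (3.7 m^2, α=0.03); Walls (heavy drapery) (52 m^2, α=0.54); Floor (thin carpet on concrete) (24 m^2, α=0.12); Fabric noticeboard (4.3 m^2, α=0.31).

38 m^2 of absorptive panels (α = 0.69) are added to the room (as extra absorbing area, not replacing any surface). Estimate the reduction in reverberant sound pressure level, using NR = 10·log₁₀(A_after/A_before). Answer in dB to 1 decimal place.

Total absorption A_before = 24*0.75 + 3.7*0.03 + 52*0.54 + 24*0.12 + 4.3*0.31
  = 18.000 + 0.111 + 28.080 + 2.880 + 1.333 = 50.404 m^2 sabins.
Treatment contributes 38·0.69 = 26.220 sabins.
A_after = 50.404 + 26.220 = 76.624 sabins.
Reduction = 10 log₁₀(A_after/A_before) = 10 log₁₀(1.5202) = 1.8 dB.

1.8 dB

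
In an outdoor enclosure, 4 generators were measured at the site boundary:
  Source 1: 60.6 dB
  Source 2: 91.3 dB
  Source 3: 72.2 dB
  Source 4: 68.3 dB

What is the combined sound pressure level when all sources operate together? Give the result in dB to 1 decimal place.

91.4 dB

Converting to relative power and adding: 10^(60.6/10) + 10^(91.3/10) + 10^(72.2/10) + 10^(68.3/10) = 1.373e+09.
Combined level = 10 log₁₀(1.373e+09) = 91.4 dB.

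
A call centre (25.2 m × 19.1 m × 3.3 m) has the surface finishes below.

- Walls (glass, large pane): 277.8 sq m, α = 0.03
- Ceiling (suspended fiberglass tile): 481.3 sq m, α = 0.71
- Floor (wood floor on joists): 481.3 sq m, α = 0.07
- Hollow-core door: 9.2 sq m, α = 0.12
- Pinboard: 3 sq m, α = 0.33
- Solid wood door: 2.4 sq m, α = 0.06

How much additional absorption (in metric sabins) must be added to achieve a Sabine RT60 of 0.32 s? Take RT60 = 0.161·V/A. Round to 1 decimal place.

Equivalent absorption area: A₁ = 277.8*0.03 + 481.3*0.71 + 481.3*0.07 + 9.2*0.12 + 3*0.33 + 2.4*0.06 = 385.986 sq m.
For T = 0.32 s, need A₂ = 0.161·V/T = 0.161·1588.356/0.32 = 799.142 sabins.
Additional absorption ΔA = 799.142 − 385.986 = 413.2 sabins.

413.2 sabins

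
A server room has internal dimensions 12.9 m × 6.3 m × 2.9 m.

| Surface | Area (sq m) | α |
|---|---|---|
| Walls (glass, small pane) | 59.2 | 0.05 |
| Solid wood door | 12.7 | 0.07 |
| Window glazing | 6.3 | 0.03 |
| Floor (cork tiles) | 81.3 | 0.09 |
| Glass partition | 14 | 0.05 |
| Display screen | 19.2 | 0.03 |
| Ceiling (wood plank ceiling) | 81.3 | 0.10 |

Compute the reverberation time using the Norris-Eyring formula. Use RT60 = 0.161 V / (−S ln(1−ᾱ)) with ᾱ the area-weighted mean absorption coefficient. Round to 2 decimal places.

1.76 s

S = Σ Sᵢ = 274.0 sq m.
Σ(Sᵢαᵢ) = 59.2×0.05 + 12.7×0.07 + 6.3×0.03 + 81.3×0.09 + 14×0.05 + 19.2×0.03 + 81.3×0.10 = 20.761.
ᾱ = 20.761 / 274.0 = 0.0758.
−S·ln(1−ᾱ) = −274.0 × ln(1 − 0.0758) = 21.599.
V = 12.9 × 6.3 × 2.9 = 235.683 m³.
RT60 = 0.161 × 235.683 / 21.599 = 1.76 s.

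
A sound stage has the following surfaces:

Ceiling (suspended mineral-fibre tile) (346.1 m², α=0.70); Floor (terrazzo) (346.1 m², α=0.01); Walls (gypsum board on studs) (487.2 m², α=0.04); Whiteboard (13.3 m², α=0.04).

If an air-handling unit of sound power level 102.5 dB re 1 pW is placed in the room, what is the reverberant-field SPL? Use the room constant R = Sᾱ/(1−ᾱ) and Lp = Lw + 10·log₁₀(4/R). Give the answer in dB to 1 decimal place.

83.2 dB

Σ(Sᵢαᵢ) = 346.1×0.70 + 346.1×0.01 + 487.2×0.04 + 13.3×0.04 = 265.751; total area S = 1192.7 m².
ᾱ = 265.751/1192.7 = 0.2228; R = Sᾱ/(1−ᾱ) = 265.751/(1−0.2228) = 341.934 m².
Lp = 102.5 + 10·log₁₀(4/341.934) = 102.5 + (-19.32) = 83.2 dB.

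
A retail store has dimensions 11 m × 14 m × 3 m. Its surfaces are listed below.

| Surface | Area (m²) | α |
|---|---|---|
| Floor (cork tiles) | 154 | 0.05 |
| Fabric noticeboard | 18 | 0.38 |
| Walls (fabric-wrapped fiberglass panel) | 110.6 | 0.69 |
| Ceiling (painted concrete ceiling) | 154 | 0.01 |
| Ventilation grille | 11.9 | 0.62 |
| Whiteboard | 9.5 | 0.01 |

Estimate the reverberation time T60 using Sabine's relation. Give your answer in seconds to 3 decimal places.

A = Σ Sᵢαᵢ = 154*0.05 + 18*0.38 + 110.6*0.69 + 154*0.01 + 11.9*0.62 + 9.5*0.01 = 99.867 sabins.
V = 11·14·3 = 462 m³.
Sabine: RT60 = 0.161 × 462 / 99.867 = 0.745 s.

0.745 s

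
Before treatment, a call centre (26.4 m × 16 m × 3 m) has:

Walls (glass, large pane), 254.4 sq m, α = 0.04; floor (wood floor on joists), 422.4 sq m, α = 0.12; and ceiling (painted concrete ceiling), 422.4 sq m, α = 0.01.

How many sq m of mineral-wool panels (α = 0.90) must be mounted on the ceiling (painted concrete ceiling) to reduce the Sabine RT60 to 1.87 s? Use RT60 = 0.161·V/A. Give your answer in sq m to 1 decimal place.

A₁ = Σ Sᵢαᵢ = 254.4*0.04 + 422.4*0.12 + 422.4*0.01 = 65.088 sabins.
Required A₂ = 0.161·1267.2/1.87 = 109.101 sabins.
Absorption to add: 109.101 − 65.088 = 44.013 sabins.
Each sq m of panel replacing the ceiling (painted concrete ceiling) adds (0.90 − 0.01) = 0.89 sabins.
Panel area = 44.013 / 0.89 = 49.5 sq m.

49.5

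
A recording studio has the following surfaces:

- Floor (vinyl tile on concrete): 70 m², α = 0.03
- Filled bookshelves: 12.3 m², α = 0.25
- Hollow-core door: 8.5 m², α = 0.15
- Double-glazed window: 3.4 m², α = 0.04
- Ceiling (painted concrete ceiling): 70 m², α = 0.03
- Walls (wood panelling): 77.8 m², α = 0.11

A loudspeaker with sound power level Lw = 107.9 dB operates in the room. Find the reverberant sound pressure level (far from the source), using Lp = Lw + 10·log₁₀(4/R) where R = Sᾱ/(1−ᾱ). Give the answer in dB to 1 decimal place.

101.2 dB

Σ(Sᵢαᵢ) = 70·0.03 + 12.3·0.25 + 8.5·0.15 + 3.4·0.04 + 70·0.03 + 77.8·0.11 = 17.244; total area S = 242.0 m².
ᾱ = 0.0713, so room constant R = A/(1−ᾱ) = 18.568 m².
Lp = 107.9 + 10·log₁₀(4/18.568) = 107.9 + (-6.67) = 101.2 dB.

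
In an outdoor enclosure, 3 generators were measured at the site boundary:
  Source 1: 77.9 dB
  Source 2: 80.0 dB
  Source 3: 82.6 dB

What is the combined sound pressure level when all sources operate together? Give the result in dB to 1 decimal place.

85.4 dB

Converting to relative power and adding: 10^(77.9/10) + 10^(80.0/10) + 10^(82.6/10) = 3.436e+08.
Combined level = 10 log₁₀(3.436e+08) = 85.4 dB.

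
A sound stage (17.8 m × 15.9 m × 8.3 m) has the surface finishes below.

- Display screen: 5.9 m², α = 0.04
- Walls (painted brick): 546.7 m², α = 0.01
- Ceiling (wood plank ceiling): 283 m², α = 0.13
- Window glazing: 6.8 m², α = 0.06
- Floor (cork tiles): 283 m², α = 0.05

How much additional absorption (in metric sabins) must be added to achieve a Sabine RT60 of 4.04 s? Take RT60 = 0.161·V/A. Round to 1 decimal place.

Equivalent absorption area: A₁ = 5.9×0.04 + 546.7×0.01 + 283×0.13 + 6.8×0.06 + 283×0.05 = 57.051 m².
V = 2349.066 m³. Required absorption A₂ = 0.161 × 2349.066 / 4.04 = 93.614 sabins.
Additional absorption ΔA = 93.614 − 57.051 = 36.6 sabins.

36.6 sabins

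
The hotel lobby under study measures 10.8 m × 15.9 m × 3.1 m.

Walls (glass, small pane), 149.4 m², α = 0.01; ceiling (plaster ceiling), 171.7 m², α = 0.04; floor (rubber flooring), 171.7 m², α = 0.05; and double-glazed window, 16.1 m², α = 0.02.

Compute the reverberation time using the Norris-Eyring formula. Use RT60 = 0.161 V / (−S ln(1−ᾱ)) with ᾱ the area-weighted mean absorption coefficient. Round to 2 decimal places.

Total surface area S = 149.4 + 171.7 + 171.7 + 16.1 = 508.9 m².
Σ(Sᵢαᵢ) = 149.4·0.01 + 171.7·0.04 + 171.7·0.05 + 16.1·0.02 = 17.269.
Mean coefficient ᾱ = A/S = 0.0339.
−S·ln(1−ᾱ) = −508.9 × ln(1 − 0.0339) = 17.551.
V = 10.8 × 15.9 × 3.1 = 532.332 m³.
T = 0.161·V/[−S·ln(1−ᾱ)] = 0.161·532.332/17.551 = 4.88 s.

4.88 seconds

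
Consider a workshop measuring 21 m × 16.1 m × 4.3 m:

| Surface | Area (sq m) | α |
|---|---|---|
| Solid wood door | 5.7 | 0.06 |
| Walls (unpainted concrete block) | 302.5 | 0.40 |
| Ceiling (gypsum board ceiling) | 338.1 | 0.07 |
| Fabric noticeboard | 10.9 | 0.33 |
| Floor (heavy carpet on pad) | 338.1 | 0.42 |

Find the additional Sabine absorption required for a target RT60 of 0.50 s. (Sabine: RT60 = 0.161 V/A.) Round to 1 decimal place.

177.5 sabins

A₁ = Σ Sᵢαᵢ = 5.7×0.06 + 302.5×0.40 + 338.1×0.07 + 10.9×0.33 + 338.1×0.42 = 290.608 sabins.
For T = 0.50 s, need A₂ = 0.161·V/T = 0.161·1453.83/0.50 = 468.133 sabins.
Additional absorption ΔA = 468.133 − 290.608 = 177.5 sabins.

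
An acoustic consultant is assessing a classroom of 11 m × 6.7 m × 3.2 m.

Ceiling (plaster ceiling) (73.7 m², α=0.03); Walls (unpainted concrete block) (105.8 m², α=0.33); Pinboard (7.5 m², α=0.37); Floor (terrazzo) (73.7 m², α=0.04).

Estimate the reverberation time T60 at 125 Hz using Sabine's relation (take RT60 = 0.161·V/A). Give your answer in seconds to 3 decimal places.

Summing Sᵢαᵢ: 2.211 + 34.914 + 2.775 + 2.948 → A = 42.848 sabins.
Room volume: 235.84 m³.
Sabine: RT60 = 0.161 × 235.84 / 42.848 = 0.886 s.

0.886 s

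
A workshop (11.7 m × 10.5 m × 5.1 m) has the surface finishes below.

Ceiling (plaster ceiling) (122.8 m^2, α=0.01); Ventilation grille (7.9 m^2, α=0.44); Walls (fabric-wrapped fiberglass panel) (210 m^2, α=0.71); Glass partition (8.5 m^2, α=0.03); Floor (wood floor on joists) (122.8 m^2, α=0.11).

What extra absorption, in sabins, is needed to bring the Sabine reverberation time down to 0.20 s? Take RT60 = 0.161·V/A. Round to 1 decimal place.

Total absorption A₁ = 122.8×0.01 + 7.9×0.44 + 210×0.71 + 8.5×0.03 + 122.8×0.11
  = 1.228 + 3.476 + 149.100 + 0.255 + 13.508 = 167.567 m^2 sabins.
V = 626.535 m³. Required absorption A₂ = 0.161 × 626.535 / 0.20 = 504.361 sabins.
ΔA = A₂ − A₁ = 504.361 − 167.567 = 336.8 sabins.

336.8 sabins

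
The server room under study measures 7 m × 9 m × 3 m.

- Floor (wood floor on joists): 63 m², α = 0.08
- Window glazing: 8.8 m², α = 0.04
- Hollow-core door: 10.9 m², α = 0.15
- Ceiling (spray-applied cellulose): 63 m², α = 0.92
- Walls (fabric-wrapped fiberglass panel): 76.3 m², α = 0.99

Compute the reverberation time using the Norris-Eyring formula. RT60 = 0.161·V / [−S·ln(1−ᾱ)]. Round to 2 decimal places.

Total surface area S = 63 + 8.8 + 10.9 + 63 + 76.3 = 222.0 m².
Absorption A = 63·0.08 + 8.8·0.04 + 10.9·0.15 + 63·0.92 + 76.3·0.99 = 140.524 sabins.
ᾱ = 140.524 / 222.0 = 0.6330.
Eyring denominator: −S ln(1−ᾱ) = 222.531.
V = 7 × 9 × 3 = 189 m³.
RT60 = 0.161 × 189 / 222.531 = 0.14 s.

0.14 s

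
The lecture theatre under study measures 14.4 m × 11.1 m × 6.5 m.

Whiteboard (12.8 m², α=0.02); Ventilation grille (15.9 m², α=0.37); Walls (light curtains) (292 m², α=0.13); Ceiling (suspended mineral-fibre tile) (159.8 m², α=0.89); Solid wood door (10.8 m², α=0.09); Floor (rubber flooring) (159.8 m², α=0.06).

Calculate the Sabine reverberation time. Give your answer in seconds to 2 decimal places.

0.85 s

Summing Sᵢαᵢ: 0.256 + 5.883 + 37.960 + 142.222 + 0.972 + 9.588 → A = 196.881 sabins.
Room volume: 1038.96 m³.
Sabine: RT60 = 0.161 × 1038.96 / 196.881 = 0.85 s.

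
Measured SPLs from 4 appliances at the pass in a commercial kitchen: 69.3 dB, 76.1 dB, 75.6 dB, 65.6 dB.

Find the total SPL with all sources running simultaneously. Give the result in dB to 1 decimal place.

Sum in the linear (power) domain: Σ 10^(Lᵢ/10) = 10^(69.3/10) + 10^(76.1/10) + 10^(75.6/10) + 10^(65.6/10) = 8.919e+07.
L_total = 10·log₁₀(8.919e+07) = 79.5 dB.

79.5 dB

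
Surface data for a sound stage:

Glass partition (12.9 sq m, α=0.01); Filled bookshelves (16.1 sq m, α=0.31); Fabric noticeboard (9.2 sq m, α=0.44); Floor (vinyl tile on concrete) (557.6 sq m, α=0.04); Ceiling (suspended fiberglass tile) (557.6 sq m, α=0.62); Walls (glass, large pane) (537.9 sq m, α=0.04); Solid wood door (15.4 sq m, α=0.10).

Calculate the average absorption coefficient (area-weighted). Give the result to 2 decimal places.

0.23

S = Σ Sᵢ = 12.9 + 16.1 + 9.2 + 557.6 + 557.6 + 537.9 + 15.4 = 1706.7 sq m.
Weighted sum Σ Sα = 400.240.
ᾱ = A/S = 0.23.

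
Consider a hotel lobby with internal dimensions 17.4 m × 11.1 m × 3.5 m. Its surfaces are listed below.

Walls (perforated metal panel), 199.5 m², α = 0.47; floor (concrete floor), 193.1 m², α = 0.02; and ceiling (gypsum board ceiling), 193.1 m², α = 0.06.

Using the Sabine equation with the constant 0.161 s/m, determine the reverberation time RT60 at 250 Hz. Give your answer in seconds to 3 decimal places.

Total absorption A = 199.5×0.47 + 193.1×0.02 + 193.1×0.06
  = 93.765 + 3.862 + 11.586 = 109.213 m² sabins.
V = 17.4·11.1·3.5 = 675.99 m³.
T = 0.161 V/A = 0.161·675.99/109.213 = 0.997 s.

0.997 s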